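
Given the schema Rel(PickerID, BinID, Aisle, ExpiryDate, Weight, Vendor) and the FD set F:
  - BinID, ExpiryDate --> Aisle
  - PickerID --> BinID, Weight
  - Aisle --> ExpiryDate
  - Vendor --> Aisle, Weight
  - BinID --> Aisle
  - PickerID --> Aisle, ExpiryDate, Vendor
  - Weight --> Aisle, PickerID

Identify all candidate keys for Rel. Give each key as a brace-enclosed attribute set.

{PickerID}, {Vendor}, {Weight}

{PickerID}⁺ = {Aisle, BinID, ExpiryDate, PickerID, Vendor, Weight}, which is every attribute, so {PickerID} is a candidate key.
{Vendor}⁺ = {Aisle, BinID, ExpiryDate, PickerID, Vendor, Weight}, which is every attribute, so {Vendor} is a candidate key.
{Weight}⁺ = {Aisle, BinID, ExpiryDate, PickerID, Vendor, Weight}, which is every attribute, so {Weight} is a candidate key.
Any other superkey properly contains one of these, so there are no further candidate keys.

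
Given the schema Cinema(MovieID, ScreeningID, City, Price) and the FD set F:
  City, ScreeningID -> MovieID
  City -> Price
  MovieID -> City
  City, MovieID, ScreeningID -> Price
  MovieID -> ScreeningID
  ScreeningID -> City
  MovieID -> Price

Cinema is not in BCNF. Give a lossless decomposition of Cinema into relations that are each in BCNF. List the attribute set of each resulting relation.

Candidate keys of the original relation: {MovieID}, {ScreeningID}.
{City, MovieID, Price, ScreeningID}: {City} determines {City, Price} here but is not a superkey — split on City -> Price, giving {City, Price} and {City, MovieID, ScreeningID}.
{City, Price}: every determinant is a superkey — BCNF.
{City, MovieID, ScreeningID}: every determinant is a superkey — BCNF.

{City, MovieID, ScreeningID}; {City, Price}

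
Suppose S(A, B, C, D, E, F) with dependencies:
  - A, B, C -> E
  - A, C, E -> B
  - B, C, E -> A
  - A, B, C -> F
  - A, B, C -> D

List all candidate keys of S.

Attributes never on any right-hand side: {C} — every candidate key must contain it.
{A, B, C} is a candidate key since {A, B, C}⁺ = {A, B, C, D, E, F} covers every attribute.
{A, C, E} is a candidate key since {A, C, E}⁺ = {A, B, C, D, E, F} covers every attribute.
{B, C, E} is a candidate key since {B, C, E}⁺ = {A, B, C, D, E, F} covers every attribute.
These are minimal and exhaustive — every other superkey contains one of them.

{A, B, C}, {A, C, E}, {B, C, E}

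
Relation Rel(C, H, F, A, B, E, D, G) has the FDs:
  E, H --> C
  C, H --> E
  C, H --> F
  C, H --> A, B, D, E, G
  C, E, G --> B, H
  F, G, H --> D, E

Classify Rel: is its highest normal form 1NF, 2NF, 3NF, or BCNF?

BCNF

Candidate keys: {C, E, G}, {C, H}, {E, H}, {F, G, H}. Prime attributes: {C, E, F, G, H}.
Each dependency's left side is a superkey — BCNF holds.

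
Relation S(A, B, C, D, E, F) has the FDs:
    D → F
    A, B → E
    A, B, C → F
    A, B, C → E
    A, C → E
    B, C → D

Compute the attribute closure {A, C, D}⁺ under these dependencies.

Start with {A, C, D}.
D → F applies; add {F} → now {A, C, D, F}.
A, C → E applies; add {E} → now {A, C, D, E, F}.
No further FD applies.

{A, C, D, E, F}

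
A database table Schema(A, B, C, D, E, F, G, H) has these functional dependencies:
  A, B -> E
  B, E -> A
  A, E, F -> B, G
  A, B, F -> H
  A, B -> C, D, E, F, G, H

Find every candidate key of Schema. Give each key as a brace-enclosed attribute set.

{A, B}, {A, E, F}, {B, E}

{A, B}⁺ = {A, B, C, D, E, F, G, H} — all of the relation — so {A, B} is a candidate key.
{B, E}⁺ = {A, B, C, D, E, F, G, H} — all of the relation — so {B, E} is a candidate key.
{A, E, F}⁺ = {A, B, C, D, E, F, G, H} — all of the relation — so {A, E, F} is a candidate key.
No proper subset of any of these is a key, and no other minimal superkey exists.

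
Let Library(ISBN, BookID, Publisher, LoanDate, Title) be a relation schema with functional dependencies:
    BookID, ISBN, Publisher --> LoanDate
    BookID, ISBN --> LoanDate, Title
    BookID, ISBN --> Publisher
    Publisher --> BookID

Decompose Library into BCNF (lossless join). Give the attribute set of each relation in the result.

{BookID, Publisher}; {ISBN, LoanDate, Publisher, Title}

Candidate keys of the original relation: {BookID, ISBN}, {ISBN, Publisher}.
{BookID, ISBN, LoanDate, Publisher, Title}: {Publisher} determines {BookID, Publisher} here but is not a superkey — split on Publisher --> BookID, giving {BookID, Publisher} and {ISBN, LoanDate, Publisher, Title}.
{BookID, Publisher} is in BCNF.
{ISBN, LoanDate, Publisher, Title} is in BCNF.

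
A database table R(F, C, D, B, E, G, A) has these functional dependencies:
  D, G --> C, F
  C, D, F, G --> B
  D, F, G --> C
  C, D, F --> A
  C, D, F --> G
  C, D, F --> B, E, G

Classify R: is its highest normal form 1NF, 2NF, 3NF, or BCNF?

Candidate keys: {C, D, F}, {D, G}. Prime attributes: {C, D, F, G}.
The left-hand side of every FD is a superkey, so BCNF is satisfied.

BCNF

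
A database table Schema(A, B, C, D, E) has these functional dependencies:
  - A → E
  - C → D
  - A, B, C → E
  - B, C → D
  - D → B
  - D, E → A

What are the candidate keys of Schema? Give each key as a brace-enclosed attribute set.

No FD produces {C}, so it must be in every candidate key.
{A, C}⁺ = {A, B, C, D, E}, which is every attribute, so {A, C} is a candidate key.
{C, E}⁺ = {A, B, C, D, E}, which is every attribute, so {C, E} is a candidate key.
No proper subset of any of these is a key, and no other minimal superkey exists.

{A, C}, {C, E}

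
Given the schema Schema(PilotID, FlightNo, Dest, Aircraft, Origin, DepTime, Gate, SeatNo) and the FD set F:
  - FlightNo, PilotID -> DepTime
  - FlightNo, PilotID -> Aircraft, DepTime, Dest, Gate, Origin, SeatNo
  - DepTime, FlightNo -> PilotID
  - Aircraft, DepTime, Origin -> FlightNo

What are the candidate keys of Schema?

{Aircraft, DepTime, Origin}, {DepTime, FlightNo}, {FlightNo, PilotID}

Closure of {DepTime, FlightNo} is {Aircraft, DepTime, Dest, FlightNo, Gate, Origin, PilotID, SeatNo}, the whole schema; {DepTime, FlightNo} is a candidate key.
Closure of {FlightNo, PilotID} is {Aircraft, DepTime, Dest, FlightNo, Gate, Origin, PilotID, SeatNo}, the whole schema; {FlightNo, PilotID} is a candidate key.
Closure of {Aircraft, DepTime, Origin} is {Aircraft, DepTime, Dest, FlightNo, Gate, Origin, PilotID, SeatNo}, the whole schema; {Aircraft, DepTime, Origin} is a candidate key.
These are minimal and exhaustive — every other superkey contains one of them.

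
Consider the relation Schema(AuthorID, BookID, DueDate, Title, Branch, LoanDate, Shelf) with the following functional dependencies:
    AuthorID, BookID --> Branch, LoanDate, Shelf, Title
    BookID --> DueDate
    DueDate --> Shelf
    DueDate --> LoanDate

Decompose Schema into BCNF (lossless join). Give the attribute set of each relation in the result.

{AuthorID, BookID, Branch, Title}; {BookID, DueDate}; {DueDate, LoanDate, Shelf}

Candidate key of the original relation: {AuthorID, BookID}.
{AuthorID, BookID, Branch, DueDate, LoanDate, Shelf, Title}: {BookID} determines {BookID, DueDate, LoanDate, Shelf} here but is not a superkey — split on BookID --> DueDate, LoanDate, Shelf, giving {BookID, DueDate, LoanDate, Shelf} and {AuthorID, BookID, Branch, Title}.
{BookID, DueDate, LoanDate, Shelf}: {DueDate} determines {DueDate, LoanDate, Shelf} here but is not a superkey — split on DueDate --> LoanDate, Shelf, giving {DueDate, LoanDate, Shelf} and {BookID, DueDate}.
{DueDate, LoanDate, Shelf} has no BCNF violation.
{BookID, DueDate} has no BCNF violation.
{AuthorID, BookID, Branch, Title} has no BCNF violation.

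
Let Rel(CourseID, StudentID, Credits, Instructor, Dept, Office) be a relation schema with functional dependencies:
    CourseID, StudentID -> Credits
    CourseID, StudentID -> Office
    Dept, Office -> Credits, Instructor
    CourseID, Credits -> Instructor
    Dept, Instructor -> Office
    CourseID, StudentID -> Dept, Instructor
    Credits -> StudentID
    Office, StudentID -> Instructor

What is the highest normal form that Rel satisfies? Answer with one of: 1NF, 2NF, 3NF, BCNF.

3NF

Candidate keys: {CourseID, Credits}, {CourseID, Dept, Instructor}, {CourseID, Dept, Office}, {CourseID, StudentID}. Prime attributes: {CourseID, Credits, Dept, Instructor, Office, StudentID}.
Dept, Office -> Credits, Instructor breaks BCNF: {Dept, Office}⁺ = {Credits, Dept, Instructor, Office, StudentID}, so {Dept, Office} is not a superkey.
Its right-hand attributes {Credits, Instructor} are all prime, as are those of every other non-superkey FD — the relation is in 3NF.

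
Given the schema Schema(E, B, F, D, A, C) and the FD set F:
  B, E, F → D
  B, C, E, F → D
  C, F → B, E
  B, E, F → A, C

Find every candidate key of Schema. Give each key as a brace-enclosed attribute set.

{B, E, F}, {C, F}

No FD produces {F}, so it must be in every candidate key.
{C, F}⁺ = {A, B, C, D, E, F}, which is every attribute, so {C, F} is a candidate key.
{B, E, F}⁺ = {A, B, C, D, E, F}, which is every attribute, so {B, E, F} is a candidate key.
No proper subset of any of these is a key, and no other minimal superkey exists.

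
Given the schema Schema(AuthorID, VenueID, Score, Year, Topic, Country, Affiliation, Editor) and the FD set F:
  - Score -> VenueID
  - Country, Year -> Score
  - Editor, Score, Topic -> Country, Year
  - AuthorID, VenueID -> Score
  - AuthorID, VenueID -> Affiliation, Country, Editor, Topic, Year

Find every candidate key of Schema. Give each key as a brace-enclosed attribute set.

{AuthorID, Country, Year}, {AuthorID, Score}, {AuthorID, VenueID}

Attributes never on any right-hand side: {AuthorID} — every candidate key must contain it.
{AuthorID, Score} is a candidate key since {AuthorID, Score}⁺ = {Affiliation, AuthorID, Country, Editor, Score, Topic, VenueID, Year} covers every attribute.
{AuthorID, VenueID} is a candidate key since {AuthorID, VenueID}⁺ = {Affiliation, AuthorID, Country, Editor, Score, Topic, VenueID, Year} covers every attribute.
{AuthorID, Country, Year} is a candidate key since {AuthorID, Country, Year}⁺ = {Affiliation, AuthorID, Country, Editor, Score, Topic, VenueID, Year} covers every attribute.
No proper subset of any of these is a key, and no other minimal superkey exists.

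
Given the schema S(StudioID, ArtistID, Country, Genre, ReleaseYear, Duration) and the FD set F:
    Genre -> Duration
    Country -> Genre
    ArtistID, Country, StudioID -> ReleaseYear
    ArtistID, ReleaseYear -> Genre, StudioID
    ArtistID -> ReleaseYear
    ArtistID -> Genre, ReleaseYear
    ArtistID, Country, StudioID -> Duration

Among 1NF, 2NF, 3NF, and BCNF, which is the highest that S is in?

1NF

Candidate key: {ArtistID, Country}. Prime attributes: {ArtistID, Country}.
Genre -> Duration: {Genre}⁺ = {Duration, Genre}, which is not all of the attributes, so the left side is not a superkey — BCNF is violated.
Because {Duration} is non-prime and the left side of Genre -> Duration is not a superkey, the relation is not in 3NF.
{ArtistID} is a proper subset of the key {ArtistID, Country}, and {ArtistID}⁺ contains the non-prime attributes {Duration, Genre, ReleaseYear, StudioID} — a partial dependency, so 2NF is violated.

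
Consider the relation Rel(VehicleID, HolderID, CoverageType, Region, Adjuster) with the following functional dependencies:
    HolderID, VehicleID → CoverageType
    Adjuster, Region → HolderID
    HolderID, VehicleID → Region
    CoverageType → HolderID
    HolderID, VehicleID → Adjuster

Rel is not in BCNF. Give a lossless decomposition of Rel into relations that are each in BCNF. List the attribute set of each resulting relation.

Candidate keys of the original relation: {Adjuster, Region, VehicleID}, {CoverageType, VehicleID}, {HolderID, VehicleID}.
{Adjuster, CoverageType, HolderID, Region, VehicleID}: {Adjuster, Region} determines {Adjuster, HolderID, Region} here but is not a superkey — split on Adjuster, Region → HolderID, giving {Adjuster, HolderID, Region} and {Adjuster, CoverageType, Region, VehicleID}.
{Adjuster, HolderID, Region} has no BCNF violation.
{Adjuster, CoverageType, Region, VehicleID} has no BCNF violation.

{Adjuster, CoverageType, Region, VehicleID}; {Adjuster, HolderID, Region}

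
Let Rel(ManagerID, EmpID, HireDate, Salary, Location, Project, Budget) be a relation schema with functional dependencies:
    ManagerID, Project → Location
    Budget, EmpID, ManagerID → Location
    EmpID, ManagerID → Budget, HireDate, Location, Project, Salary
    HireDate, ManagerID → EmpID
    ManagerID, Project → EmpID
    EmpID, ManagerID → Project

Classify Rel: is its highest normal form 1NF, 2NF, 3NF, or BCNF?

BCNF

Candidate keys: {EmpID, ManagerID}, {HireDate, ManagerID}, {ManagerID, Project}. Prime attributes: {EmpID, HireDate, ManagerID, Project}.
The left-hand side of every FD is a superkey, so BCNF is satisfied.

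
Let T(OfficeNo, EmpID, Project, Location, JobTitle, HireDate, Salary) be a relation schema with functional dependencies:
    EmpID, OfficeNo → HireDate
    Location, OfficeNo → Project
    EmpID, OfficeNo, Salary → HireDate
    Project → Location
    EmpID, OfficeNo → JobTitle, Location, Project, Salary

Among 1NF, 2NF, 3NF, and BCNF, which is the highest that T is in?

Candidate key: {EmpID, OfficeNo}. Prime attributes: {EmpID, OfficeNo}.
For Location, OfficeNo → Project we have {Location, OfficeNo}⁺ = {Location, OfficeNo, Project}; {Location, OfficeNo} is not a superkey, so BCNF fails.
Location, OfficeNo → Project has non-prime {Project} on the right and a non-superkey on the left, so 3NF fails.
No non-prime attribute depends on a proper subset of any candidate key, so 2NF holds.

2NF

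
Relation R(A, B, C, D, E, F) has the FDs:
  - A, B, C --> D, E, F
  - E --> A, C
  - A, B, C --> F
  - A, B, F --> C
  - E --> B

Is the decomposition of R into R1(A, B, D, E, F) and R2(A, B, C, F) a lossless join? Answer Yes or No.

Yes

The shared attributes are {A, B, F} and {A, B, F}⁺ = {A, B, C, D, E, F}.
R1 is contained in that closure, so R1 ∩ R2 --> R1 holds and the join is lossless.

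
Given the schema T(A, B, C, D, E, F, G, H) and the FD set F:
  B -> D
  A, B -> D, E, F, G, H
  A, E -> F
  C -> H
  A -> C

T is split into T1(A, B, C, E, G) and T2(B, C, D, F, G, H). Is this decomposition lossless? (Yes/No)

Common attributes: {B, C, G}; their closure is {B, C, D, G, H}.
Neither T1 nor T2 is contained in that closure, so the decomposition is lossy.

No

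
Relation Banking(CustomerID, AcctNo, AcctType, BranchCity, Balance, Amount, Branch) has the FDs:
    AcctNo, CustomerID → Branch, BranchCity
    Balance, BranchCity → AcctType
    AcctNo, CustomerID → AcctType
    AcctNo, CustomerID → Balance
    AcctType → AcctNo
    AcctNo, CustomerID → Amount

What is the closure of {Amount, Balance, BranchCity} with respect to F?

{AcctNo, AcctType, Amount, Balance, BranchCity}

Start with {Amount, Balance, BranchCity}.
Balance, BranchCity → AcctType applies; add {AcctType} → now {AcctType, Amount, Balance, BranchCity}.
AcctType → AcctNo applies; add {AcctNo} → now {AcctNo, AcctType, Amount, Balance, BranchCity}.
No further FD applies.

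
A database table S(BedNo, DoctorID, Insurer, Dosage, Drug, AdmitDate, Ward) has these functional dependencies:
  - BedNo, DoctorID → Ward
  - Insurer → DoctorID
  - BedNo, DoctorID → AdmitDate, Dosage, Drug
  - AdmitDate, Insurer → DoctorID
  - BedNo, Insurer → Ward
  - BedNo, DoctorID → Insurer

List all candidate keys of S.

{BedNo} never appears on the right of any FD, so every key must include it.
{BedNo, DoctorID}⁺ = {AdmitDate, BedNo, DoctorID, Dosage, Drug, Insurer, Ward} — all of the relation — so {BedNo, DoctorID} is a candidate key.
{BedNo, Insurer}⁺ = {AdmitDate, BedNo, DoctorID, Dosage, Drug, Insurer, Ward} — all of the relation — so {BedNo, Insurer} is a candidate key.
No proper subset of any of these is a key, and no other minimal superkey exists.

{BedNo, DoctorID}, {BedNo, Insurer}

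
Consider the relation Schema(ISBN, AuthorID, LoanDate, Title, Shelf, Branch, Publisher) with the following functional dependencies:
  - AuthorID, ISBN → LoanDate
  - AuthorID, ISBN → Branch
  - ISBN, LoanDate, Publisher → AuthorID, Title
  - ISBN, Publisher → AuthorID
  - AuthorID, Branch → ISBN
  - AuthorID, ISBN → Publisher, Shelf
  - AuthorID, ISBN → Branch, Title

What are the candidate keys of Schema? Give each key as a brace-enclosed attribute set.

{AuthorID, Branch}, {AuthorID, ISBN}, {ISBN, Publisher}

{AuthorID, Branch}⁺ = {AuthorID, Branch, ISBN, LoanDate, Publisher, Shelf, Title} — all of the relation — so {AuthorID, Branch} is a candidate key.
{AuthorID, ISBN}⁺ = {AuthorID, Branch, ISBN, LoanDate, Publisher, Shelf, Title} — all of the relation — so {AuthorID, ISBN} is a candidate key.
{ISBN, Publisher}⁺ = {AuthorID, Branch, ISBN, LoanDate, Publisher, Shelf, Title} — all of the relation — so {ISBN, Publisher} is a candidate key.
These are minimal and exhaustive — every other superkey contains one of them.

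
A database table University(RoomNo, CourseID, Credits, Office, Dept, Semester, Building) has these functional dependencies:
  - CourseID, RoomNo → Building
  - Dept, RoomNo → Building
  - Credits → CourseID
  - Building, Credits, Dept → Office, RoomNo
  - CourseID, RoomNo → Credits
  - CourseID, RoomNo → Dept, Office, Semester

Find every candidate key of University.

{Building, Credits, Dept}, {CourseID, RoomNo}, {Credits, RoomNo}

{CourseID, RoomNo} is a candidate key since {CourseID, RoomNo}⁺ = {Building, CourseID, Credits, Dept, Office, RoomNo, Semester} covers every attribute.
{Credits, RoomNo} is a candidate key since {Credits, RoomNo}⁺ = {Building, CourseID, Credits, Dept, Office, RoomNo, Semester} covers every attribute.
{Building, Credits, Dept} is a candidate key since {Building, Credits, Dept}⁺ = {Building, CourseID, Credits, Dept, Office, RoomNo, Semester} covers every attribute.
Any other superkey properly contains one of these, so there are no further candidate keys.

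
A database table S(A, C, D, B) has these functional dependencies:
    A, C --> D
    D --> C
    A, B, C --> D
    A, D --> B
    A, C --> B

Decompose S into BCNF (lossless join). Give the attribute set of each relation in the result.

Candidate keys of the original relation: {A, C}, {A, D}.
{A, B, C, D}: {D} determines {C, D} here but is not a superkey — split on D --> C, giving {C, D} and {A, B, D}.
{C, D}: every determinant is a superkey — BCNF.
{A, B, D}: every determinant is a superkey — BCNF.

{A, B, D}; {C, D}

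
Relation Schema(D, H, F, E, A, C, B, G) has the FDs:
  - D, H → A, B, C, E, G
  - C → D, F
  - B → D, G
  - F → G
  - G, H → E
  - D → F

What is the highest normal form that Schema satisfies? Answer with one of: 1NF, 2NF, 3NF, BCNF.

Candidate keys: {B, H}, {C, H}, {D, H}. Prime attributes: {B, C, D, H}.
For C → D, F we have {C}⁺ = {C, D, F, G}; {C} is not a superkey, so BCNF fails.
Because {F} is non-prime and the left side of C → D, F is not a superkey, the relation is not in 3NF.
The proper key subset {B} of {B, H} determines non-prime {F, G}, so the relation is not even in 2NF.

1NF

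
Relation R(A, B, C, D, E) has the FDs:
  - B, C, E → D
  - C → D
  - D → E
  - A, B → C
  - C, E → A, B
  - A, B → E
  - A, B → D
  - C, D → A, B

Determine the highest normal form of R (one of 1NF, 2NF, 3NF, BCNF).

2NF

Candidate keys: {A, B}, {C}. Prime attributes: {A, B, C}.
For D → E we have {D}⁺ = {D, E}; {D} is not a superkey, so BCNF fails.
D → E has non-prime {E} on the right and a non-superkey on the left, so 3NF fails.
No proper subset of a key has a non-prime attribute in its closure, so there is no partial dependency; 2NF holds.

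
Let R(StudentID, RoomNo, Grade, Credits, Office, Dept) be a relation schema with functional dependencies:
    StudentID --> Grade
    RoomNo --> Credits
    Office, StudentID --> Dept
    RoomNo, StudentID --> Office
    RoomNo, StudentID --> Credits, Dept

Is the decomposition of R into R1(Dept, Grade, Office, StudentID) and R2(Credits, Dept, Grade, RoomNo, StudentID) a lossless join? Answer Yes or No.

No

The shared attributes are {Dept, Grade, StudentID} and {Dept, Grade, StudentID}⁺ = {Dept, Grade, StudentID}.
R1 ⊄ {Dept, Grade, StudentID} and R2 ⊄ {Dept, Grade, StudentID}, so the split is lossy.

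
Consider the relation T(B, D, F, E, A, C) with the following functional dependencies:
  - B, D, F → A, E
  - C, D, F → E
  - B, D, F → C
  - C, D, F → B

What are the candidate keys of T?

{D, F} never appear on the right of any FD, so every key must include all of them.
{B, D, F}⁺ = {A, B, C, D, E, F}, which is every attribute, so {B, D, F} is a candidate key.
{C, D, F}⁺ = {A, B, C, D, E, F}, which is every attribute, so {C, D, F} is a candidate key.
No proper subset of any of these is a key, and no other minimal superkey exists.

{B, D, F}, {C, D, F}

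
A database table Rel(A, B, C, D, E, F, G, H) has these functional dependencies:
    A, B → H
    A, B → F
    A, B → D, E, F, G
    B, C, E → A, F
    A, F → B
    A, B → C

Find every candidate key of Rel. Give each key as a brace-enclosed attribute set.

{A, B}, {A, F}, {B, C, E}

{A, B} is a candidate key since {A, B}⁺ = {A, B, C, D, E, F, G, H} covers every attribute.
{A, F} is a candidate key since {A, F}⁺ = {A, B, C, D, E, F, G, H} covers every attribute.
{B, C, E} is a candidate key since {B, C, E}⁺ = {A, B, C, D, E, F, G, H} covers every attribute.
These are minimal and exhaustive — every other superkey contains one of them.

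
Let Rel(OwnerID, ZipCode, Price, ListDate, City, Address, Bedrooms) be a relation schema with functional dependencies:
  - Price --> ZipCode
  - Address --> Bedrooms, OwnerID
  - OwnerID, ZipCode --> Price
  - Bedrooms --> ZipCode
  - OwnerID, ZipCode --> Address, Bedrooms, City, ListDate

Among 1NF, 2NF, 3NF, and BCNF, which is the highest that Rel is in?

3NF

Candidate keys: {Address}, {Bedrooms, OwnerID}, {OwnerID, Price}, {OwnerID, ZipCode}. Prime attributes: {Address, Bedrooms, OwnerID, Price, ZipCode}.
For Price --> ZipCode we have {Price}⁺ = {Price, ZipCode}; {Price} is not a superkey, so BCNF fails.
But every attribute on its right side ({ZipCode}) is prime, and the same holds for every other non-superkey FD, so 3NF still holds.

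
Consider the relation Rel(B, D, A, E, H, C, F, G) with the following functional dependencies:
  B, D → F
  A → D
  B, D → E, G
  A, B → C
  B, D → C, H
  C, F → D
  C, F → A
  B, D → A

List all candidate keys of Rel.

{B} never appears on the right of any FD, so every key must include it.
{A, B} is a candidate key since {A, B}⁺ = {A, B, C, D, E, F, G, H} covers every attribute.
{B, D} is a candidate key since {B, D}⁺ = {A, B, C, D, E, F, G, H} covers every attribute.
{B, C, F} is a candidate key since {B, C, F}⁺ = {A, B, C, D, E, F, G, H} covers every attribute.
Any other superkey properly contains one of these, so there are no further candidate keys.

{A, B}, {B, C, F}, {B, D}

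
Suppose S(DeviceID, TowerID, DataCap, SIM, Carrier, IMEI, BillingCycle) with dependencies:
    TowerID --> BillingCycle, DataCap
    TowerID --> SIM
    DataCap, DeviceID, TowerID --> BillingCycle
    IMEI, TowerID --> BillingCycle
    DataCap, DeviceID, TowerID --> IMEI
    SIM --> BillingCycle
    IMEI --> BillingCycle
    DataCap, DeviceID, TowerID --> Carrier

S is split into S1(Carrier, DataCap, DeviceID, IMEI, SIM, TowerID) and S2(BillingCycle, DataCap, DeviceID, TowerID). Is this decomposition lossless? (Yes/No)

Common attributes: {DataCap, DeviceID, TowerID}; their closure is {BillingCycle, Carrier, DataCap, DeviceID, IMEI, SIM, TowerID}.
Since S1 ⊆ {BillingCycle, Carrier, DataCap, DeviceID, IMEI, SIM, TowerID}, the intersection is a superkey of S1; the decomposition is lossless.

Yes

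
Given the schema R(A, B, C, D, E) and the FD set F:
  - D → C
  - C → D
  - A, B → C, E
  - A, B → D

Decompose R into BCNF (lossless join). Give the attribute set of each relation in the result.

Candidate key of the original relation: {A, B}.
In {A, B, C, D, E}, {D} is not a superkey ({D}⁺ restricted to this set is {C, D}), so split on D → C into {C, D} and {A, B, D, E}.
{C, D} is in BCNF.
{A, B, D, E} is in BCNF.

{A, B, D, E}; {C, D}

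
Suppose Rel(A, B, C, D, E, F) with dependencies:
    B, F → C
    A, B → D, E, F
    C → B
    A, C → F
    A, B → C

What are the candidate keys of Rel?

{A, B}, {A, C}

No FD produces {A}, so it must be in every candidate key.
{A, B}⁺ = {A, B, C, D, E, F} — all of the relation — so {A, B} is a candidate key.
{A, C}⁺ = {A, B, C, D, E, F} — all of the relation — so {A, C} is a candidate key.
No proper subset of any of these is a key, and no other minimal superkey exists.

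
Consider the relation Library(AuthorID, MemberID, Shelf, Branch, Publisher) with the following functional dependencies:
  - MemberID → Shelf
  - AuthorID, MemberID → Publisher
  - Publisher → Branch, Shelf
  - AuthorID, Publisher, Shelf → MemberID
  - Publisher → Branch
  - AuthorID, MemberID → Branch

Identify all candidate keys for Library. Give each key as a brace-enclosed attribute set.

{AuthorID, MemberID}, {AuthorID, Publisher}

Attributes never on any right-hand side: {AuthorID} — every candidate key must contain it.
Closure of {AuthorID, MemberID} is {AuthorID, Branch, MemberID, Publisher, Shelf}, the whole schema; {AuthorID, MemberID} is a candidate key.
Closure of {AuthorID, Publisher} is {AuthorID, Branch, MemberID, Publisher, Shelf}, the whole schema; {AuthorID, Publisher} is a candidate key.
These are minimal and exhaustive — every other superkey contains one of them.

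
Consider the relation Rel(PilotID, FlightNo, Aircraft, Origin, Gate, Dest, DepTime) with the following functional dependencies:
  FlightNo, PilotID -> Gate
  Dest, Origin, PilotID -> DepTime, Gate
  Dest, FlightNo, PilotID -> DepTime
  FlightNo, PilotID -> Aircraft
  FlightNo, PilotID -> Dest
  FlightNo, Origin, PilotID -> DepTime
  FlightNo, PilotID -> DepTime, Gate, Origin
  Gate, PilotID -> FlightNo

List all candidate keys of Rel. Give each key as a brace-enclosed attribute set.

{Dest, Origin, PilotID}, {FlightNo, PilotID}, {Gate, PilotID}

{PilotID} never appears on the right of any FD, so every key must include it.
{FlightNo, PilotID} is a candidate key since {FlightNo, PilotID}⁺ = {Aircraft, DepTime, Dest, FlightNo, Gate, Origin, PilotID} covers every attribute.
{Gate, PilotID} is a candidate key since {Gate, PilotID}⁺ = {Aircraft, DepTime, Dest, FlightNo, Gate, Origin, PilotID} covers every attribute.
{Dest, Origin, PilotID} is a candidate key since {Dest, Origin, PilotID}⁺ = {Aircraft, DepTime, Dest, FlightNo, Gate, Origin, PilotID} covers every attribute.
These are minimal and exhaustive — every other superkey contains one of them.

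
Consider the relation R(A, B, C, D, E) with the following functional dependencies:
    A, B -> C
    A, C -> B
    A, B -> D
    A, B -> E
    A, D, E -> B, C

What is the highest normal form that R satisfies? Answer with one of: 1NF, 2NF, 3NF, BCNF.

BCNF

Candidate keys: {A, B}, {A, C}, {A, D, E}. Prime attributes: {A, B, C, D, E}.
Every FD has a superkey on the left, so the relation is in BCNF.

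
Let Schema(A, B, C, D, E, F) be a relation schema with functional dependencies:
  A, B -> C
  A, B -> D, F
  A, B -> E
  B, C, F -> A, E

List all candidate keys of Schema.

{B} never appears on the right of any FD, so every key must include it.
Closure of {A, B} is {A, B, C, D, E, F}, the whole schema; {A, B} is a candidate key.
Closure of {B, C, F} is {A, B, C, D, E, F}, the whole schema; {B, C, F} is a candidate key.
No proper subset of any of these is a key, and no other minimal superkey exists.

{A, B}, {B, C, F}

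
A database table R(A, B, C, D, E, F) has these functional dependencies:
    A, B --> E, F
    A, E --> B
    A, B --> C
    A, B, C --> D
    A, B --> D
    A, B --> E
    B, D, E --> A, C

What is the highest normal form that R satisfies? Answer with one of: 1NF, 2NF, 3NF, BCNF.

BCNF

Candidate keys: {A, B}, {A, E}, {B, D, E}. Prime attributes: {A, B, D, E}.
Every FD has a superkey on the left, so the relation is in BCNF.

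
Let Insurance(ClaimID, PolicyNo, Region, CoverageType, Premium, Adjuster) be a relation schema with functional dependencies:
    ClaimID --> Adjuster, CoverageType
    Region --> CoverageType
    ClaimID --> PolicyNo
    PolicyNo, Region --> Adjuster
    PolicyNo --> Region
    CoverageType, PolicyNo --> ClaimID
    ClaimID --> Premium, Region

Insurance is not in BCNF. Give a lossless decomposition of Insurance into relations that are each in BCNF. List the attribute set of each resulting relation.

Candidate keys of the original relation: {ClaimID}, {PolicyNo}.
In {Adjuster, ClaimID, CoverageType, PolicyNo, Premium, Region}, {Region} is not a superkey ({Region}⁺ restricted to this set is {CoverageType, Region}), so split on Region --> CoverageType into {CoverageType, Region} and {Adjuster, ClaimID, PolicyNo, Premium, Region}.
{CoverageType, Region} has no BCNF violation.
{Adjuster, ClaimID, PolicyNo, Premium, Region} has no BCNF violation.

{Adjuster, ClaimID, PolicyNo, Premium, Region}; {CoverageType, Region}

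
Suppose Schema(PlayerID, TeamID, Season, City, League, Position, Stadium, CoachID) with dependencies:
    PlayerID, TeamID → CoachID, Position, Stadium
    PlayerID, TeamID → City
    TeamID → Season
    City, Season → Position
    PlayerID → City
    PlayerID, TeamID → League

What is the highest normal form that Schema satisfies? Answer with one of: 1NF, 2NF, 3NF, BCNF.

1NF

Candidate key: {PlayerID, TeamID}. Prime attributes: {PlayerID, TeamID}.
TeamID → Season: {TeamID}⁺ = {Season, TeamID}, which is not all of the attributes, so the left side is not a superkey — BCNF is violated.
Because {Season} is non-prime and the left side of TeamID → Season is not a superkey, the relation is not in 3NF.
Since {PlayerID} ⊂ {PlayerID, TeamID} and {PlayerID}⁺ ⊇ {City} with {City} non-prime, there is a partial dependency; 2NF fails.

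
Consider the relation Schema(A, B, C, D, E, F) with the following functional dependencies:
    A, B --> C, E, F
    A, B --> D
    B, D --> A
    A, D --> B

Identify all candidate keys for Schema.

{A, B}, {A, D}, {B, D}

{A, B}⁺ = {A, B, C, D, E, F}, which is every attribute, so {A, B} is a candidate key.
{A, D}⁺ = {A, B, C, D, E, F}, which is every attribute, so {A, D} is a candidate key.
{B, D}⁺ = {A, B, C, D, E, F}, which is every attribute, so {B, D} is a candidate key.
Any other superkey properly contains one of these, so there are no further candidate keys.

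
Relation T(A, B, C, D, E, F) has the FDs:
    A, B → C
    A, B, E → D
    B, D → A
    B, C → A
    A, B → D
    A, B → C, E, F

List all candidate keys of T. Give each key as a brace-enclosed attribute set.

{B} never appears on the right of any FD, so every key must include it.
{A, B} is a candidate key since {A, B}⁺ = {A, B, C, D, E, F} covers every attribute.
{B, C} is a candidate key since {B, C}⁺ = {A, B, C, D, E, F} covers every attribute.
{B, D} is a candidate key since {B, D}⁺ = {A, B, C, D, E, F} covers every attribute.
These are minimal and exhaustive — every other superkey contains one of them.

{A, B}, {B, C}, {B, D}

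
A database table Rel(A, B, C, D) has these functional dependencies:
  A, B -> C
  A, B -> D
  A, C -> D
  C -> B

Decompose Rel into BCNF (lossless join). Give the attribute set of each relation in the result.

Candidate keys of the original relation: {A, B}, {A, C}.
{A, B, C, D}: {C} determines {B, C} here but is not a superkey — split on C -> B, giving {B, C} and {A, C, D}.
{B, C} is in BCNF.
{A, C, D} is in BCNF.

{A, C, D}; {B, C}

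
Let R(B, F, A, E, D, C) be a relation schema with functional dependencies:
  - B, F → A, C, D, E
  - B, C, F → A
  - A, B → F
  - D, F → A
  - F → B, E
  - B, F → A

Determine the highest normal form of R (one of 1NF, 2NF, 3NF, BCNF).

BCNF

Candidate keys: {A, B}, {F}. Prime attributes: {A, B, F}.
The left-hand side of every FD is a superkey, so BCNF is satisfied.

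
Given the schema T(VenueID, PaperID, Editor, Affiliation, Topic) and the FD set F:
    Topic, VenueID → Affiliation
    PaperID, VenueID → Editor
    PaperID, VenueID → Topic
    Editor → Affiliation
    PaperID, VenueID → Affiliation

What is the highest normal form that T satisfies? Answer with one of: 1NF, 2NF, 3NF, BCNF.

2NF

Candidate key: {PaperID, VenueID}. Prime attributes: {PaperID, VenueID}.
Topic, VenueID → Affiliation: {Topic, VenueID}⁺ = {Affiliation, Topic, VenueID}, which is not all of the attributes, so the left side is not a superkey — BCNF is violated.
Topic, VenueID → Affiliation has non-prime {Affiliation} on the right and a non-superkey on the left, so 3NF fails.
No proper subset of a key has a non-prime attribute in its closure, so there is no partial dependency; 2NF holds.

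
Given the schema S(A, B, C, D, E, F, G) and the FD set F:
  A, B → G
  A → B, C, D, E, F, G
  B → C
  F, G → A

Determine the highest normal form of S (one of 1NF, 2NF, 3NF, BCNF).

Candidate keys: {A}, {F, G}. Prime attributes: {A, F, G}.
For B → C we have {B}⁺ = {B, C}; {B} is not a superkey, so BCNF fails.
B → C determines the non-prime attribute {C} from a non-superkey — 3NF is violated.
No non-prime attribute depends on a proper subset of any candidate key, so 2NF holds.

2NF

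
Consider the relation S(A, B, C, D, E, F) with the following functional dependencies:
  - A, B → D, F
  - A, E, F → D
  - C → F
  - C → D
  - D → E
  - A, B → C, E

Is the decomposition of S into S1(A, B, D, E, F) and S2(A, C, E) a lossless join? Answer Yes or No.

No

S1 ∩ S2 = {A, E}; its closure under F is {A, E}.
The closure covers neither S1 nor S2 entirely; the join is not lossless.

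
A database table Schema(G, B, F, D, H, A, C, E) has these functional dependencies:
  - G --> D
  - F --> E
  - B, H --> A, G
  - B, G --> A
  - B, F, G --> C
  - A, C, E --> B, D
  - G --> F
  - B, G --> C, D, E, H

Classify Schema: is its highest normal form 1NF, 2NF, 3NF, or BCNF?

Candidate keys: {A, C, E, H}, {A, C, F, H}, {A, C, G}, {B, G}, {B, H}. Prime attributes: {A, B, C, E, F, G, H}.
G --> D breaks BCNF: {G}⁺ = {D, E, F, G}, so {G} is not a superkey.
G --> D has non-prime {D} on the right and a non-superkey on the left, so 3NF fails.
The proper key subset {G} of {B, G} determines non-prime {D}, so the relation is not even in 2NF.

1NF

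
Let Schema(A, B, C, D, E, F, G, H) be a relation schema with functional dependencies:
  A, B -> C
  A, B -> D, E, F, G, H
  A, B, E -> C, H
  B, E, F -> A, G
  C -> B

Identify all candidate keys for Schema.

{A, B}⁺ = {A, B, C, D, E, F, G, H}, which is every attribute, so {A, B} is a candidate key.
{A, C}⁺ = {A, B, C, D, E, F, G, H}, which is every attribute, so {A, C} is a candidate key.
{B, E, F}⁺ = {A, B, C, D, E, F, G, H}, which is every attribute, so {B, E, F} is a candidate key.
{C, E, F}⁺ = {A, B, C, D, E, F, G, H}, which is every attribute, so {C, E, F} is a candidate key.
These are minimal and exhaustive — every other superkey contains one of them.

{A, B}, {A, C}, {B, E, F}, {C, E, F}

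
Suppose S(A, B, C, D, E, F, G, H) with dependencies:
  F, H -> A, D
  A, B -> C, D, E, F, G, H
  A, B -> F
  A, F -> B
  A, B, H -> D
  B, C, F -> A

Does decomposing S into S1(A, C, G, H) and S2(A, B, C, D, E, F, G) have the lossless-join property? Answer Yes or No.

S1 ∩ S2 = {A, C, G}; its closure under F is {A, C, G}.
The closure covers neither S1 nor S2 entirely; the join is not lossless.

No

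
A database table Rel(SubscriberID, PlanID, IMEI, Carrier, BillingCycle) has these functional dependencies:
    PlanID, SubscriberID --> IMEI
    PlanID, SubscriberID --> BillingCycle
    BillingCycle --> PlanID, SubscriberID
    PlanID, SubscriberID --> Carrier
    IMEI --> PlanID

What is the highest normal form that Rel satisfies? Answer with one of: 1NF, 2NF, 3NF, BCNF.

3NF

Candidate keys: {BillingCycle}, {IMEI, SubscriberID}, {PlanID, SubscriberID}. Prime attributes: {BillingCycle, IMEI, PlanID, SubscriberID}.
For IMEI --> PlanID we have {IMEI}⁺ = {IMEI, PlanID}; {IMEI} is not a superkey, so BCNF fails.
Since {PlanID} ⊆ prime attributes and every other non-superkey FD also has a prime right side, the schema is in 3NF.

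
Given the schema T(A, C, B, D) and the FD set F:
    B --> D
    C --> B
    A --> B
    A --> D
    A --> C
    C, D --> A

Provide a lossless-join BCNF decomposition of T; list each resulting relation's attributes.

{A, B, C}; {B, D}

Candidate keys of the original relation: {A}, {C}.
In {A, B, C, D}, {B} is not a superkey ({B}⁺ restricted to this set is {B, D}), so split on B --> D into {B, D} and {A, B, C}.
{B, D} is in BCNF.
{A, B, C} is in BCNF.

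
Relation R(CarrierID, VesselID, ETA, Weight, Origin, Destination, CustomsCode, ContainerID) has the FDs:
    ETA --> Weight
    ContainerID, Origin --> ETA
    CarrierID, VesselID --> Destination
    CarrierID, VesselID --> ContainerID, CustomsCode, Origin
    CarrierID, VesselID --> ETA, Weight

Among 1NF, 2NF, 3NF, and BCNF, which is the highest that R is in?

2NF

Candidate key: {CarrierID, VesselID}. Prime attributes: {CarrierID, VesselID}.
ETA --> Weight: {ETA}⁺ = {ETA, Weight}, which is not all of the attributes, so the left side is not a superkey — BCNF is violated.
ETA --> Weight determines the non-prime attribute {Weight} from a non-superkey — 3NF is violated.
Checking every proper subset of each key, none determines a non-prime attribute — 2NF is satisfied.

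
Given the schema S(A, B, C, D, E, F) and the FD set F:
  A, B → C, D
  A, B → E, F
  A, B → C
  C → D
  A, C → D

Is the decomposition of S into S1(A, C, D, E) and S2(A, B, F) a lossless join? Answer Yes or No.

S1 ∩ S2 = {A}; its closure under F is {A}.
S1 ⊄ {A} and S2 ⊄ {A}, so the split is lossy.

No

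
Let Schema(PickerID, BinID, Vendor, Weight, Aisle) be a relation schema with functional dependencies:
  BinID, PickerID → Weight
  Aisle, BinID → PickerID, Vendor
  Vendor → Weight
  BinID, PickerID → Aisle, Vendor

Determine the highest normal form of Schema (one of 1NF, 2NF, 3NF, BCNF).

Candidate keys: {Aisle, BinID}, {BinID, PickerID}. Prime attributes: {Aisle, BinID, PickerID}.
Vendor → Weight breaks BCNF: {Vendor}⁺ = {Vendor, Weight}, so {Vendor} is not a superkey.
Vendor → Weight has non-prime {Weight} on the right and a non-superkey on the left, so 3NF fails.
No proper subset of a key has a non-prime attribute in its closure, so there is no partial dependency; 2NF holds.

2NF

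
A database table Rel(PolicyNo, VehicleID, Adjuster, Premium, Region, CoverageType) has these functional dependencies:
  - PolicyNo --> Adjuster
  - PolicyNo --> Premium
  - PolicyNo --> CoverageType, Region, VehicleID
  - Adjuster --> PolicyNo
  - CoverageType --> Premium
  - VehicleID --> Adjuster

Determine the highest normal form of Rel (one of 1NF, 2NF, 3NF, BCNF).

2NF

Candidate keys: {Adjuster}, {PolicyNo}, {VehicleID}. Prime attributes: {Adjuster, PolicyNo, VehicleID}.
CoverageType --> Premium breaks BCNF: {CoverageType}⁺ = {CoverageType, Premium}, so {CoverageType} is not a superkey.
CoverageType --> Premium has non-prime {Premium} on the right and a non-superkey on the left, so 3NF fails.
Every candidate key is a single attribute, so no partial dependency is possible; 2NF holds.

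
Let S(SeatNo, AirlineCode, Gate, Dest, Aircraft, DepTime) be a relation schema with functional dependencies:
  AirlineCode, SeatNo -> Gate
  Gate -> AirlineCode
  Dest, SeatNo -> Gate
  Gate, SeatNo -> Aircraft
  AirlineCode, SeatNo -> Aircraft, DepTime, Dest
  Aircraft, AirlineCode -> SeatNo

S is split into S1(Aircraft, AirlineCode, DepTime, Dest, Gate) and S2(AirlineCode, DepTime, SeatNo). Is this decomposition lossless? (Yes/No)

No

Common attributes: {AirlineCode, DepTime}; their closure is {AirlineCode, DepTime}.
The closure covers neither S1 nor S2 entirely; the join is not lossless.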